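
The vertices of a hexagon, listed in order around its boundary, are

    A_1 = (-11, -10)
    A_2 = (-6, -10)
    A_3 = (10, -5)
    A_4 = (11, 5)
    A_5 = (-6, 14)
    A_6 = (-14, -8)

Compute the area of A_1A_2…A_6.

382.5

Apply Gauss's area formula: 2A = Σ (x_i·y_{i+1} − x_{i+1}·y_i), indices taken mod 6.
Σ = (50) + (130) + (105) + (184) + (244) + (52) = 765
Area = |Σ|/2 = 382.5.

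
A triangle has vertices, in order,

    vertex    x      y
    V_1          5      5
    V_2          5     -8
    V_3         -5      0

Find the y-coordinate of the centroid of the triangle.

-1

Apply the shoelace (surveyor's) formula. First the cross-terms c_i = x_i·y_{i+1} − x_{i+1}·y_i:
  -65, -40, -25  ⇒  2A = -130, A = -65.
Then Σ (y_i + y_{i+1})·c_i = 390, so ȳ = 390 / (6·(-65)) = -1.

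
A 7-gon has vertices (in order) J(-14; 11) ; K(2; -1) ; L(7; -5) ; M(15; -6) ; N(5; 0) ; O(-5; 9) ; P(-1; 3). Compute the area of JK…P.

61

Apply the surveyor's formula: 2A = Σ (x_i·y_{i+1} − x_{i+1}·y_i), indices taken mod 7.
Σ = (-8) + (-3) + (33) + (30) + (45) + (-6) + (31) = 122
Area = |Σ|/2 = 61.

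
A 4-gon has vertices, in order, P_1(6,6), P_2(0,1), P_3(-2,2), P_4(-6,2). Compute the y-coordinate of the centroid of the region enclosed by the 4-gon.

19/6

Apply Gauss's area formula. First the cross-terms c_i = x_i·y_{i+1} − x_{i+1}·y_i:
  6, 2, 8, -48  ⇒  2A = -32, A = -16.
Then Σ (y_i + y_{i+1})·c_i = -304, so ȳ = -304 / (6·(-16)) = 19/6.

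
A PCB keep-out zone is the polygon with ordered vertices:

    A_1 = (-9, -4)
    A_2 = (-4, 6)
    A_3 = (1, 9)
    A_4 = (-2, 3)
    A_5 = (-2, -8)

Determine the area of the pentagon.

Apply the shoelace formula: 2A = Σ (x_i·y_{i+1} − x_{i+1}·y_i), indices taken mod 5.
A_1→A_2: (-9)(6) − (-4)(-4) = -70
A_2→A_3: (-4)(9) − (1)(6) = -42
A_3→A_4: (1)(3) − (-2)(9) = 21
A_4→A_5: (-2)(-8) − (-2)(3) = 22
A_5→A_1: (-2)(-4) − (-9)(-8) = -64
Σ = -133
Area = |Σ|/2 = 66.5.

66.5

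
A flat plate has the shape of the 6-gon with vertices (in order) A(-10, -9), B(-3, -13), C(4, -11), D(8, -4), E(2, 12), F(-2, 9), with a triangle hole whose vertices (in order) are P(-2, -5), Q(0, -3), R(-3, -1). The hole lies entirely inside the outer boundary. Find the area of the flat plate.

252

Outer boundary:
Apply the shoelace formula: 2A = Σ (x_i·y_{i+1} − x_{i+1}·y_i), indices taken mod 6.
Cross-terms: 103, 85, 72, 104, 42, 108  ⇒  Σ = 514
Area = |Σ|/2 = 257.
Hole:
Apply the shoelace formula: 2A = Σ (x_i·y_{i+1} − x_{i+1}·y_i), indices taken mod 3.
Cross-terms: 6, -9, 13  ⇒  Σ = 10
Area = |Σ|/2 = 5.
Net area = 257 − 5 = 252.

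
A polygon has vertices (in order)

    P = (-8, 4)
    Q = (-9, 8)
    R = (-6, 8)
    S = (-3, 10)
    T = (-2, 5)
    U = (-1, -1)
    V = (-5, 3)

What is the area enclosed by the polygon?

Apply the surveyor's formula: 2A = Σ (x_i·y_{i+1} − x_{i+1}·y_i), indices taken mod 7.
Cross-terms: -28, -24, -36, 5, 7, -8, 4  ⇒  Σ = -80
Area = |Σ|/2 = 40.

40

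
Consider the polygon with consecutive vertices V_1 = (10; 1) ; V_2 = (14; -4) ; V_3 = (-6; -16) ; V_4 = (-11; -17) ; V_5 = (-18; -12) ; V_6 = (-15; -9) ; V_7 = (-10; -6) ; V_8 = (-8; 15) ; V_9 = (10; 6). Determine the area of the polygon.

Apply the shoelace formula: 2A = Σ (x_i·y_{i+1} − x_{i+1}·y_i), indices taken mod 9.
V_1→V_2: (10)(-4) − (14)(1) = -54
V_2→V_3: (14)(-16) − (-6)(-4) = -248
V_3→V_4: (-6)(-17) − (-11)(-16) = -74
V_4→V_5: (-11)(-12) − (-18)(-17) = -174
V_5→V_6: (-18)(-9) − (-15)(-12) = -18
V_6→V_7: (-15)(-6) − (-10)(-9) = 0
V_7→V_8: (-10)(15) − (-8)(-6) = -198
V_8→V_9: (-8)(6) − (10)(15) = -198
V_9→V_1: (10)(1) − (10)(6) = -50
Σ = -1014
Area = |Σ|/2 = 507.

507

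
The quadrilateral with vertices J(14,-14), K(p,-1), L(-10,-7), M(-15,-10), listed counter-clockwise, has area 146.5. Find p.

Write out the shoelace sum; only the two edges meeting at K involve p:
2·Area = [(14·(-1) − p·(-14)) + (p·(-7) − (-10)·(-1))] + 345
       = 7·p + 321 = 293
⇒ p = -4.

-4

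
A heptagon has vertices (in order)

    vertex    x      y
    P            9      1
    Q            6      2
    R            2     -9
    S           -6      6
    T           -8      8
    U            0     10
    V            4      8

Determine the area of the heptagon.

138

Apply the shoelace (surveyor's) formula: 2A = Σ (x_i·y_{i+1} − x_{i+1}·y_i), indices taken mod 7.
Cross-terms: 12, -58, -42, 0, -80, -40, -68  ⇒  Σ = -276
Area = |Σ|/2 = 138.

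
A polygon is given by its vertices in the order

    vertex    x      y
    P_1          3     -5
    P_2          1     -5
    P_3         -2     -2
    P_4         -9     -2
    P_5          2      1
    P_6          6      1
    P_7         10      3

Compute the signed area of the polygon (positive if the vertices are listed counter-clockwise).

-48

Apply the shoelace (surveyor's) formula: 2A = Σ (x_i·y_{i+1} − x_{i+1}·y_i), indices taken mod 7.
Σ = (-10) + (-12) + (-14) + (-5) + (-4) + (8) + (-59) = -96
Signed area = Σ/2 = -48 (negative ⇒ clockwise traversal).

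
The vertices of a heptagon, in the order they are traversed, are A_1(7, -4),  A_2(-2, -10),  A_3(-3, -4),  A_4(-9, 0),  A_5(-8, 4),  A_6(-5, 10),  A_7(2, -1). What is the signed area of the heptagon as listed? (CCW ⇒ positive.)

A_1→A_2: (7)(-10) − (-2)(-4) = -78
A_2→A_3: (-2)(-4) − (-3)(-10) = -22
A_3→A_4: (-3)(0) − (-9)(-4) = -36
A_4→A_5: (-9)(4) − (-8)(0) = -36
A_5→A_6: (-8)(10) − (-5)(4) = -60
A_6→A_7: (-5)(-1) − (2)(10) = -15
A_7→A_1: (2)(-4) − (7)(-1) = -1
Σ = -248
Signed area = Σ/2 = -124 (negative ⇒ clockwise traversal).

-124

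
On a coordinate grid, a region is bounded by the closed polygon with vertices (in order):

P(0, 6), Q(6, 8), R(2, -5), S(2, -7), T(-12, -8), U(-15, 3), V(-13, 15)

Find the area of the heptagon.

P→Q: (0)(8) − (6)(6) = -36
Q→R: (6)(-5) − (2)(8) = -46
R→S: (2)(-7) − (2)(-5) = -4
S→T: (2)(-8) − (-12)(-7) = -100
T→U: (-12)(3) − (-15)(-8) = -156
U→V: (-15)(15) − (-13)(3) = -186
V→P: (-13)(6) − (0)(15) = -78
Σ = -606
Area = |Σ|/2 = 303.

303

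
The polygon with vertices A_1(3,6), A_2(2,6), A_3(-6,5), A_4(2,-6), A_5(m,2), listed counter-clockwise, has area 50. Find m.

2

Write out the shoelace sum; only the two edges meeting at A_5 involve m:
2·Area = [(2·2 − m·(-6)) + (m·6 − 3·2)] + 78
       = 12·m + 76 = 100
⇒ m = 2.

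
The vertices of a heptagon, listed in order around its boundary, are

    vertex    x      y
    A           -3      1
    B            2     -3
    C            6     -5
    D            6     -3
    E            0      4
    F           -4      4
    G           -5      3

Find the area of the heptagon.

Σ = (7) + (8) + (12) + (24) + (16) + (8) + (4) = 79
Area = |Σ|/2 = 39.5.

39.5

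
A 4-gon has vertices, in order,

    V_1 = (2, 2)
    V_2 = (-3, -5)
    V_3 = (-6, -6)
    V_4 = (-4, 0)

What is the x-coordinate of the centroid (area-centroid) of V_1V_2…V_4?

Apply the shoelace formula. First the cross-terms c_i = x_i·y_{i+1} − x_{i+1}·y_i:
  -4, -12, -24, -8  ⇒  2A = -48, A = -24.
Then Σ (x_i + x_{i+1})·c_i = 368, so x̄ = 368 / (6·(-24)) = -23/9.

-23/9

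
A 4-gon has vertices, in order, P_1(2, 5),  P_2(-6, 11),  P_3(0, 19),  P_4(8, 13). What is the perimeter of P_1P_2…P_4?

|P_1P_2| = √((-8)² + (6)²) = √100 = 10
|P_2P_3| = √((6)² + (8)²) = √100 = 10
|P_3P_4| = √((8)² + (-6)²) = √100 = 10
|P_4P_1| = √((-6)² + (-8)²) = √100 = 10
Perimeter = 10 + 10 + 10 + 10 = 40.

40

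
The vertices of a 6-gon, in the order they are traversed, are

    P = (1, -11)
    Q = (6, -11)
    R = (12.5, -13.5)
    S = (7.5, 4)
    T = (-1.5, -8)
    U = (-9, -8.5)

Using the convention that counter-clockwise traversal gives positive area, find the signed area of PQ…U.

128.5

P→Q: (1)(-11) − (6)(-11) = 55
Q→R: (6)(-13.5) − (12.5)(-11) = 56.5
R→S: (12.5)(4) − (7.5)(-13.5) = 151.25
S→T: (7.5)(-8) − (-1.5)(4) = -54
T→U: (-1.5)(-8.5) − (-9)(-8) = -59.25
U→P: (-9)(-11) − (1)(-8.5) = 107.5
Σ = 257
Signed area = Σ/2 = 128.5 (positive ⇒ counter-clockwise traversal).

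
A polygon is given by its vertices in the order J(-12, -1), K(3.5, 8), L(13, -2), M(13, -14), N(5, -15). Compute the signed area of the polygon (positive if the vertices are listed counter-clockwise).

-334.75

Apply the shoelace formula: 2A = Σ (x_i·y_{i+1} − x_{i+1}·y_i), indices taken mod 5.
Σ = (-92.5) + (-111) + (-156) + (-125) + (-185) = -669.5
Signed area = Σ/2 = -334.75 (negative ⇒ clockwise traversal).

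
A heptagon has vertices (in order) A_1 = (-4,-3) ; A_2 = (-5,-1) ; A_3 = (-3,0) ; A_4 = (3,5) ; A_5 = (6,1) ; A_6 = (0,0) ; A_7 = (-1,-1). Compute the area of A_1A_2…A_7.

Cross-terms: -11, -3, -15, -27, 0, 0, -1  ⇒  Σ = -57
Area = |Σ|/2 = 28.5.

28.5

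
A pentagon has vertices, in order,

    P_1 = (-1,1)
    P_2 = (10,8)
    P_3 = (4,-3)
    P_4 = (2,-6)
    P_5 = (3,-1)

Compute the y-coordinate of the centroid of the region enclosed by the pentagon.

211/120

Apply the shoelace (surveyor's) formula. First the cross-terms c_i = x_i·y_{i+1} − x_{i+1}·y_i:
  -18, -62, -18, 16, 2  ⇒  2A = -80, A = -40.
Then Σ (y_i + y_{i+1})·c_i = -422, so ȳ = -422 / (6·(-40)) = 211/120.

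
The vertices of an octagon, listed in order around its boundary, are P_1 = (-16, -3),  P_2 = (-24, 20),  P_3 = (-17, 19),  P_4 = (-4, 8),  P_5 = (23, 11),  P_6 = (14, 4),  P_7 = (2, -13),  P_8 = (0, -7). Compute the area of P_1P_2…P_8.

P_1→P_2: (-16)(20) − (-24)(-3) = -392
P_2→P_3: (-24)(19) − (-17)(20) = -116
P_3→P_4: (-17)(8) − (-4)(19) = -60
P_4→P_5: (-4)(11) − (23)(8) = -228
P_5→P_6: (23)(4) − (14)(11) = -62
P_6→P_7: (14)(-13) − (2)(4) = -190
P_7→P_8: (2)(-7) − (0)(-13) = -14
P_8→P_1: (0)(-3) − (-16)(-7) = -112
Σ = -1174
Area = |Σ|/2 = 587.

587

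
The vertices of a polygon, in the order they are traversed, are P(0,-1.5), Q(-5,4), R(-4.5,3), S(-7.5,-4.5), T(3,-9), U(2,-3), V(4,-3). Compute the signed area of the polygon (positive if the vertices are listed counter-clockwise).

64.125

Cross-terms: -7.5, 3, 42.75, 81, 9, 6, -6  ⇒  Σ = 128.25
Signed area = Σ/2 = 64.125 (positive ⇒ counter-clockwise traversal).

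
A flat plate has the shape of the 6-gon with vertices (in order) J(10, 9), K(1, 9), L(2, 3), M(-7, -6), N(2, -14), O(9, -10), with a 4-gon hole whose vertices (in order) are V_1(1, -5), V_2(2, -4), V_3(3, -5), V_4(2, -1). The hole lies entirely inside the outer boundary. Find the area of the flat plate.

233

Outer boundary:
Apply Gauss's area formula: 2A = Σ (x_i·y_{i+1} − x_{i+1}·y_i), indices taken mod 6.
Cross-terms: 81, -15, 9, 110, 106, 181  ⇒  Σ = 472
Area = |Σ|/2 = 236.
Hole:
Σ = (6) + (2) + (7) + (-9) = 6
Area = |Σ|/2 = 3.
Net area = 236 − 3 = 233.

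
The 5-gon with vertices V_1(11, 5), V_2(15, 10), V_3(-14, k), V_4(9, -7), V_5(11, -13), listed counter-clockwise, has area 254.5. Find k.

The doubled signed area Σ (x_i y_{i+1} − x_{i+1} y_i) is linear in k.
With k=0 it equals 431; the coefficient of k is 6 (from the two edges through V_3).
So 6·k + 431 = 2·254.5 = 509 ⇒ k = 13.

13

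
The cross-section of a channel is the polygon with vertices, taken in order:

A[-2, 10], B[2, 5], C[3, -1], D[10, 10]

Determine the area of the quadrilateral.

56.5

Apply the shoelace (surveyor's) formula: 2A = Σ (x_i·y_{i+1} − x_{i+1}·y_i), indices taken mod 4.
A→B: (-2)(5) − (2)(10) = -30
B→C: (2)(-1) − (3)(5) = -17
C→D: (3)(10) − (10)(-1) = 40
D→A: (10)(10) − (-2)(10) = 120
Σ = 113
Area = |Σ|/2 = 56.5.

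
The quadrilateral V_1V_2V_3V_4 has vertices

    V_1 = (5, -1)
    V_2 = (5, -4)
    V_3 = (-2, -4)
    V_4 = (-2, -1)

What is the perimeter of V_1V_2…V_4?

20

|V_1V_2| = √((0)² + (-3)²) = √9 = 3
|V_2V_3| = √((-7)² + (0)²) = √49 = 7
|V_3V_4| = √((0)² + (3)²) = √9 = 3
|V_4V_1| = √((7)² + (0)²) = √49 = 7
Perimeter = 3 + 7 + 3 + 7 = 20.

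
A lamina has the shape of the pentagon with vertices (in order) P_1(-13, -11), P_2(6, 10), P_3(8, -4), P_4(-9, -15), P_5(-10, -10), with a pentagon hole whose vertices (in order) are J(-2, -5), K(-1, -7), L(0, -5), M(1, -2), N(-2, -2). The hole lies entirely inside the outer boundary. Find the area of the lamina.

192.5

Outer boundary:
Σ = (-64) + (-104) + (-156) + (-60) + (-20) = -404
Area = |Σ|/2 = 202.
Hole:
Apply the shoelace (surveyor's) formula: 2A = Σ (x_i·y_{i+1} − x_{i+1}·y_i), indices taken mod 5.
Σ = (9) + (5) + (5) + (-6) + (6) = 19
Area = |Σ|/2 = 9.5.
Net area = 202 − 9.5 = 192.5.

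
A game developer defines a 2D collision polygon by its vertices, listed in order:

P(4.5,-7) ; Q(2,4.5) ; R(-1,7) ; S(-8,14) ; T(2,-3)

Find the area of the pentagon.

P→Q: (4.5)(4.5) − (2)(-7) = 34.25
Q→R: (2)(7) − (-1)(4.5) = 18.5
R→S: (-1)(14) − (-8)(7) = 42
S→T: (-8)(-3) − (2)(14) = -4
T→P: (2)(-7) − (4.5)(-3) = -0.5
Σ = 90.25
Area = |Σ|/2 = 45.125.

45.125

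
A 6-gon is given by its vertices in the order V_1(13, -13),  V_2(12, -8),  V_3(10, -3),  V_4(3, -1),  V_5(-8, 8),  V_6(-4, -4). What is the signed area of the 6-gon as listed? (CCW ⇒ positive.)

Apply the surveyor's formula: 2A = Σ (x_i·y_{i+1} − x_{i+1}·y_i), indices taken mod 6.
Σ = (52) + (44) + (-1) + (16) + (64) + (104) = 279
Signed area = Σ/2 = 139.5 (positive ⇒ counter-clockwise traversal).

139.5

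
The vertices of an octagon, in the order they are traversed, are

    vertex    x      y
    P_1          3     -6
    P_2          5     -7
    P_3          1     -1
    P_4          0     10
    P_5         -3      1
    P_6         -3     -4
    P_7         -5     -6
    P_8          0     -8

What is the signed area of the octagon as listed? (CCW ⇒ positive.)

64

Apply the shoelace formula: 2A = Σ (x_i·y_{i+1} − x_{i+1}·y_i), indices taken mod 8.
P_1→P_2: (3)(-7) − (5)(-6) = 9
P_2→P_3: (5)(-1) − (1)(-7) = 2
P_3→P_4: (1)(10) − (0)(-1) = 10
P_4→P_5: (0)(1) − (-3)(10) = 30
P_5→P_6: (-3)(-4) − (-3)(1) = 15
P_6→P_7: (-3)(-6) − (-5)(-4) = -2
P_7→P_8: (-5)(-8) − (0)(-6) = 40
P_8→P_1: (0)(-6) − (3)(-8) = 24
Σ = 128
Signed area = Σ/2 = 64 (positive ⇒ counter-clockwise traversal).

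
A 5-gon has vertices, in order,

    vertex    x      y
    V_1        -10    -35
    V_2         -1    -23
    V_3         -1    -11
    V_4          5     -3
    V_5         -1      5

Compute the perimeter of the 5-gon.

|V_1V_2| = √((9)² + (12)²) = √225 = 15
|V_2V_3| = √((0)² + (12)²) = √144 = 12
|V_3V_4| = √((6)² + (8)²) = √100 = 10
|V_4V_5| = √((-6)² + (8)²) = √100 = 10
|V_5V_1| = √((-9)² + (-40)²) = √1681 = 41
Perimeter = 15 + 12 + 10 + 10 + 41 = 88.

88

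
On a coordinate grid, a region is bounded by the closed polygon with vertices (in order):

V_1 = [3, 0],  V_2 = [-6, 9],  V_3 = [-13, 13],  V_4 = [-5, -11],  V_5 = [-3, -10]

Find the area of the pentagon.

160.5

Cross-terms: 27, 39, 208, 17, 30  ⇒  Σ = 321
Area = |Σ|/2 = 160.5.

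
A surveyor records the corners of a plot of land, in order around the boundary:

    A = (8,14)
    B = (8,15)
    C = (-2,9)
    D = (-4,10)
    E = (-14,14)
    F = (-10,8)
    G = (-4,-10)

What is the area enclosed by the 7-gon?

197

Apply the surveyor's formula: 2A = Σ (x_i·y_{i+1} − x_{i+1}·y_i), indices taken mod 7.
Σ = (8) + (102) + (16) + (84) + (28) + (132) + (24) = 394
Area = |Σ|/2 = 197.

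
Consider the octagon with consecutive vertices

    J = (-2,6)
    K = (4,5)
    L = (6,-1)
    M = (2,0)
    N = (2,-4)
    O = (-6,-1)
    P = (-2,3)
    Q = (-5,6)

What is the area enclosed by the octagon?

67.5

Apply Gauss's area formula: 2A = Σ (x_i·y_{i+1} − x_{i+1}·y_i), indices taken mod 8.
Σ = (-34) + (-34) + (2) + (-8) + (-26) + (-20) + (3) + (-18) = -135
Area = |Σ|/2 = 67.5.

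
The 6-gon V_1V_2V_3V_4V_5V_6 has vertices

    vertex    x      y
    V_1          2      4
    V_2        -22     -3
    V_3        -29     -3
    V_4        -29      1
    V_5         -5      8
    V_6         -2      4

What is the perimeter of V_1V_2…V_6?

70

|V_1V_2| = √((-24)² + (-7)²) = √625 = 25
|V_2V_3| = √((-7)² + (0)²) = √49 = 7
|V_3V_4| = √((0)² + (4)²) = √16 = 4
|V_4V_5| = √((24)² + (7)²) = √625 = 25
|V_5V_6| = √((3)² + (-4)²) = √25 = 5
|V_6V_1| = √((4)² + (0)²) = √16 = 4
Perimeter = 25 + 7 + 4 + 25 + 5 + 4 = 70.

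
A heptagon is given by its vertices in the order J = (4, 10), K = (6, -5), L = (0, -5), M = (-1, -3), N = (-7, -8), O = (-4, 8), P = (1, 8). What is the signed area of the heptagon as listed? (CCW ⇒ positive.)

-139

Apply the surveyor's formula: 2A = Σ (x_i·y_{i+1} − x_{i+1}·y_i), indices taken mod 7.
Σ = (-80) + (-30) + (-5) + (-13) + (-88) + (-40) + (-22) = -278
Signed area = Σ/2 = -139 (negative ⇒ clockwise traversal).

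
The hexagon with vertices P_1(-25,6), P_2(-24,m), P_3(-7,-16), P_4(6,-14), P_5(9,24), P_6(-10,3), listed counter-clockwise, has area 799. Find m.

-18

Write out the shoelace sum; only the two edges meeting at P_2 involve m:
2·Area = [((-25)·m − (-24)·6) + ((-24)·(-16) − (-7)·m)] + 746
       = -18·m + 1274 = 1598
⇒ m = -18.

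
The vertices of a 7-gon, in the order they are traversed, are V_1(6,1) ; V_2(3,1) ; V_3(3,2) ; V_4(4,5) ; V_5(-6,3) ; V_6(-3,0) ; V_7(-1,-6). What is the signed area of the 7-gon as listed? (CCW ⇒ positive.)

58.5

Apply the shoelace (surveyor's) formula: 2A = Σ (x_i·y_{i+1} − x_{i+1}·y_i), indices taken mod 7.
Σ = (3) + (3) + (7) + (42) + (9) + (18) + (35) = 117
Signed area = Σ/2 = 58.5 (positive ⇒ counter-clockwise traversal).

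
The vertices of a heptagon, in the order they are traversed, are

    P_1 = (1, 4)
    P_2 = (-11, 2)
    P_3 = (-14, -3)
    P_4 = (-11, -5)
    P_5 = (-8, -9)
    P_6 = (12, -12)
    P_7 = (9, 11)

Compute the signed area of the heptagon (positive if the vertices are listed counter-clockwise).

Apply the shoelace formula: 2A = Σ (x_i·y_{i+1} − x_{i+1}·y_i), indices taken mod 7.
Cross-terms: 46, 61, 37, 59, 204, 240, 25  ⇒  Σ = 672
Signed area = Σ/2 = 336 (positive ⇒ counter-clockwise traversal).

336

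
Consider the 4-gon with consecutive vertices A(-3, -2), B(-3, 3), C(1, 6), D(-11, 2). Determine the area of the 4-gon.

Apply the shoelace (surveyor's) formula: 2A = Σ (x_i·y_{i+1} − x_{i+1}·y_i), indices taken mod 4.
Σ = (-15) + (-21) + (68) + (28) = 60
Area = |Σ|/2 = 30.

30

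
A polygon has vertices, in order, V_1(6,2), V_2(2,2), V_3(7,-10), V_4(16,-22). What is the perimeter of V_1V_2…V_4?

58

|V_1V_2| = √((-4)² + (0)²) = √16 = 4
|V_2V_3| = √((5)² + (-12)²) = √169 = 13
|V_3V_4| = √((9)² + (-12)²) = √225 = 15
|V_4V_1| = √((-10)² + (24)²) = √676 = 26
Perimeter = 4 + 13 + 15 + 26 = 58.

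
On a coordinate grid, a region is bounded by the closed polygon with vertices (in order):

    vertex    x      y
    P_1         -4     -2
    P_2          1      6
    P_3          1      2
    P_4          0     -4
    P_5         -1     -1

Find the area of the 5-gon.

18

Apply the surveyor's formula: 2A = Σ (x_i·y_{i+1} − x_{i+1}·y_i), indices taken mod 5.
P_1→P_2: (-4)(6) − (1)(-2) = -22
P_2→P_3: (1)(2) − (1)(6) = -4
P_3→P_4: (1)(-4) − (0)(2) = -4
P_4→P_5: (0)(-1) − (-1)(-4) = -4
P_5→P_1: (-1)(-2) − (-4)(-1) = -2
Σ = -36
Area = |Σ|/2 = 18.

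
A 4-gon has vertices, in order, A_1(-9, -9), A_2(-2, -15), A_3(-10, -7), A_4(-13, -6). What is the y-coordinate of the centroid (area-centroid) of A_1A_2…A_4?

Apply Gauss's area formula. First the cross-terms c_i = x_i·y_{i+1} − x_{i+1}·y_i:
  117, -136, -31, 63  ⇒  2A = 13, A = 6.5.
Then Σ (y_i + y_{i+1})·c_i = -358, so ȳ = -358 / (6·6.5) = -358/39.

-358/39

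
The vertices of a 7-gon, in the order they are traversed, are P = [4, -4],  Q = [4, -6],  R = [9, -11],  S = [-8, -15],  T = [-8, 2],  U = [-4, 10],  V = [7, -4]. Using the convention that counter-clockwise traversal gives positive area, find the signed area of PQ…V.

-247.5

Σ = (-8) + (10) + (-223) + (-136) + (-72) + (-54) + (-12) = -495
Signed area = Σ/2 = -247.5 (negative ⇒ clockwise traversal).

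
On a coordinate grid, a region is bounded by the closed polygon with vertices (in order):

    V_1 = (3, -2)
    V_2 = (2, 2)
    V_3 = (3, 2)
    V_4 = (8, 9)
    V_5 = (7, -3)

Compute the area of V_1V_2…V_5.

Apply the shoelace (surveyor's) formula: 2A = Σ (x_i·y_{i+1} − x_{i+1}·y_i), indices taken mod 5.
Σ = (10) + (-2) + (11) + (-87) + (-5) = -73
Area = |Σ|/2 = 36.5.

36.5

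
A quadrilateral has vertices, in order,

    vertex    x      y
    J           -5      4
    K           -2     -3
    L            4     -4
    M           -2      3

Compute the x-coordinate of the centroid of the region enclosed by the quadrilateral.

-1

Apply the shoelace (surveyor's) formula. First the cross-terms c_i = x_i·y_{i+1} − x_{i+1}·y_i:
  23, 20, 4, 7  ⇒  2A = 54, A = 27.
Then Σ (x_i + x_{i+1})·c_i = -162, so x̄ = -162 / (6·27) = -1.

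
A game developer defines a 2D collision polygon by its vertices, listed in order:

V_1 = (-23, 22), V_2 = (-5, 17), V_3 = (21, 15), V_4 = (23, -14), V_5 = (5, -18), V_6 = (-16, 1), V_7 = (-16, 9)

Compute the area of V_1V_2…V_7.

Σ = (-281) + (-432) + (-639) + (-344) + (-283) + (-128) + (-145) = -2252
Area = |Σ|/2 = 1126.

1126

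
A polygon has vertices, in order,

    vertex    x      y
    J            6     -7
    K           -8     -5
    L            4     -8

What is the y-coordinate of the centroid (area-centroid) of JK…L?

-20/3

Apply Gauss's area formula. First the cross-terms c_i = x_i·y_{i+1} − x_{i+1}·y_i:
  -86, 84, 20  ⇒  2A = 18, A = 9.
Then Σ (y_i + y_{i+1})·c_i = -360, so ȳ = -360 / (6·9) = -20/3.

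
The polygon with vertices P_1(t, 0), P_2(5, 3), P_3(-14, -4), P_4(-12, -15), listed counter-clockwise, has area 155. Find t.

The doubled signed area Σ (x_i y_{i+1} − x_{i+1} y_i) is linear in t.
With t=0 it equals 184; the coefficient of t is 18 (from the two edges through P_1).
So 18·t + 184 = 2·155 = 310 ⇒ t = 7.

7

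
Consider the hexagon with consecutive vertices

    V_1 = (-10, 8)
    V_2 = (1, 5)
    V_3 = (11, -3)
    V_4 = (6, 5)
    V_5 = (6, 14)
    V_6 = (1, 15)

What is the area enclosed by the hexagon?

122.5

Σ = (-58) + (-58) + (73) + (54) + (76) + (158) = 245
Area = |Σ|/2 = 122.5.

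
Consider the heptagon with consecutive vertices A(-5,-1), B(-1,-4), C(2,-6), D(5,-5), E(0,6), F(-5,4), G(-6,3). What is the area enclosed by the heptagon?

71.5

Apply Gauss's area formula: 2A = Σ (x_i·y_{i+1} − x_{i+1}·y_i), indices taken mod 7.
Σ = (19) + (14) + (20) + (30) + (30) + (9) + (21) = 143
Area = |Σ|/2 = 71.5.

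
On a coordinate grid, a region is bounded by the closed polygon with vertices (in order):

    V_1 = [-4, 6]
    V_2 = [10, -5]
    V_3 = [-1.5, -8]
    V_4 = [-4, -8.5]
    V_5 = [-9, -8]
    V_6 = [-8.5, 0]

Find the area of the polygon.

Apply the shoelace (surveyor's) formula: 2A = Σ (x_i·y_{i+1} − x_{i+1}·y_i), indices taken mod 6.
V_1→V_2: (-4)(-5) − (10)(6) = -40
V_2→V_3: (10)(-8) − (-1.5)(-5) = -87.5
V_3→V_4: (-1.5)(-8.5) − (-4)(-8) = -19.25
V_4→V_5: (-4)(-8) − (-9)(-8.5) = -44.5
V_5→V_6: (-9)(0) − (-8.5)(-8) = -68
V_6→V_1: (-8.5)(6) − (-4)(0) = -51
Σ = -310.25
Area = |Σ|/2 = 155.125.

155.125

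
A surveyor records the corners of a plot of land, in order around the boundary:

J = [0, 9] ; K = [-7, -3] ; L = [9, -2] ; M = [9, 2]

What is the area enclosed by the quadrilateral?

J→K: (0)(-3) − (-7)(9) = 63
K→L: (-7)(-2) − (9)(-3) = 41
L→M: (9)(2) − (9)(-2) = 36
M→J: (9)(9) − (0)(2) = 81
Σ = 221
Area = |Σ|/2 = 110.5.

110.5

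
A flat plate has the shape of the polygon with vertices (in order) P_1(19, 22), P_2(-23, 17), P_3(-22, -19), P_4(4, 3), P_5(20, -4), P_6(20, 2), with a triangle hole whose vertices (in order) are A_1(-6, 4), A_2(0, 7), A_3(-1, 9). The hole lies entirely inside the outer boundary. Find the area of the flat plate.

1040.5

Outer boundary:
Σ = (829) + (811) + (10) + (-76) + (120) + (402) = 2096
Area = |Σ|/2 = 1048.
Hole:
Cross-terms: -42, 7, 50  ⇒  Σ = 15
Area = |Σ|/2 = 7.5.
Net area = 1048 − 7.5 = 1040.5.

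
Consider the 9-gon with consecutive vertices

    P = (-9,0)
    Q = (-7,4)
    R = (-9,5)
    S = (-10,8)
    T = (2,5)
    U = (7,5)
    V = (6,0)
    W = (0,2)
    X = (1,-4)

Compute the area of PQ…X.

102

Apply the shoelace (surveyor's) formula: 2A = Σ (x_i·y_{i+1} − x_{i+1}·y_i), indices taken mod 9.
Σ = (-36) + (1) + (-22) + (-66) + (-25) + (-30) + (12) + (-2) + (-36) = -204
Area = |Σ|/2 = 102.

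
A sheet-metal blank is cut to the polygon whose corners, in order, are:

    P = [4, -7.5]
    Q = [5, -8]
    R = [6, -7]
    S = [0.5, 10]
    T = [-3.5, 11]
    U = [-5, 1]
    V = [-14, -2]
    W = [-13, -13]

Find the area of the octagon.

Apply Gauss's area formula: 2A = Σ (x_i·y_{i+1} − x_{i+1}·y_i), indices taken mod 8.
P→Q: (4)(-8) − (5)(-7.5) = 5.5
Q→R: (5)(-7) − (6)(-8) = 13
R→S: (6)(10) − (0.5)(-7) = 63.5
S→T: (0.5)(11) − (-3.5)(10) = 40.5
T→U: (-3.5)(1) − (-5)(11) = 51.5
U→V: (-5)(-2) − (-14)(1) = 24
V→W: (-14)(-13) − (-13)(-2) = 156
W→P: (-13)(-7.5) − (4)(-13) = 149.5
Σ = 503.5
Area = |Σ|/2 = 251.75.

251.75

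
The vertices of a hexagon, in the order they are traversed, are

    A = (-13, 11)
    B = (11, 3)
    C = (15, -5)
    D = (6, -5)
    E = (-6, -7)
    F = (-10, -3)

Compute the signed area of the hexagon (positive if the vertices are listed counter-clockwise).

-289

Σ = (-160) + (-100) + (-45) + (-72) + (-52) + (-149) = -578
Signed area = Σ/2 = -289 (negative ⇒ clockwise traversal).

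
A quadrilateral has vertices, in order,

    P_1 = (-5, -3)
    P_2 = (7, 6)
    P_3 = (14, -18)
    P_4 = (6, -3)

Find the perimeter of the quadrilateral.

|P_1P_2| = √((12)² + (9)²) = √225 = 15
|P_2P_3| = √((7)² + (-24)²) = √625 = 25
|P_3P_4| = √((-8)² + (15)²) = √289 = 17
|P_4P_1| = √((-11)² + (0)²) = √121 = 11
Perimeter = 15 + 25 + 17 + 11 = 68.

68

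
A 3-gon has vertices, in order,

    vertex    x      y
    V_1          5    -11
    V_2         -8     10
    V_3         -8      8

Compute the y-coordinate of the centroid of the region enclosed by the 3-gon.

7/3

Apply the shoelace (surveyor's) formula. First the cross-terms c_i = x_i·y_{i+1} − x_{i+1}·y_i:
  -38, 16, 48  ⇒  2A = 26, A = 13.
Then Σ (y_i + y_{i+1})·c_i = 182, so ȳ = 182 / (6·13) = 7/3.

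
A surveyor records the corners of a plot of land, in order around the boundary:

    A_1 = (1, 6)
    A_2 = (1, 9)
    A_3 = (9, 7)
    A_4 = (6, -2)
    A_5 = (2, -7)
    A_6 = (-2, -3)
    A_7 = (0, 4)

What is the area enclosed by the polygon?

Apply the surveyor's formula: 2A = Σ (x_i·y_{i+1} − x_{i+1}·y_i), indices taken mod 7.
A_1→A_2: (1)(9) − (1)(6) = 3
A_2→A_3: (1)(7) − (9)(9) = -74
A_3→A_4: (9)(-2) − (6)(7) = -60
A_4→A_5: (6)(-7) − (2)(-2) = -38
A_5→A_6: (2)(-3) − (-2)(-7) = -20
A_6→A_7: (-2)(4) − (0)(-3) = -8
A_7→A_1: (0)(6) − (1)(4) = -4
Σ = -201
Area = |Σ|/2 = 100.5.

100.5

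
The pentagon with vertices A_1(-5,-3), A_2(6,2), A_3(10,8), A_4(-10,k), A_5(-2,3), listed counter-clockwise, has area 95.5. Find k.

Write out the shoelace sum; only the two edges meeting at A_4 involve k:
2·Area = [(10·k − (-10)·8) + ((-10)·3 − (-2)·k)] + 57
       = 12·k + 107 = 191
⇒ k = 7.

7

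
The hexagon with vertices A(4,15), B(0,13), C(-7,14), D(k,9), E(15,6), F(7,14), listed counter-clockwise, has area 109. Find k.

-7

The doubled signed area Σ (x_i y_{i+1} − x_{i+1} y_i) is linear in k.
With k=0 it equals 162; the coefficient of k is -8 (from the two edges through D).
So -8·k + 162 = 2·109 = 218 ⇒ k = -7.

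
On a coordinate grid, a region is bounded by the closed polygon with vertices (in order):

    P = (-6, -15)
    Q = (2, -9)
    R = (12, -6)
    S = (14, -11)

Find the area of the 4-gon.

72

Apply the surveyor's formula: 2A = Σ (x_i·y_{i+1} − x_{i+1}·y_i), indices taken mod 4.
Σ = (84) + (96) + (-48) + (-276) = -144
Area = |Σ|/2 = 72.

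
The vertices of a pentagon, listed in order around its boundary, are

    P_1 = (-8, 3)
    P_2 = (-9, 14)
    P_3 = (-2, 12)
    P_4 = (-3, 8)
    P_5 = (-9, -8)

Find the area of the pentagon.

70

Apply the shoelace (surveyor's) formula: 2A = Σ (x_i·y_{i+1} − x_{i+1}·y_i), indices taken mod 5.
Σ = (-85) + (-80) + (20) + (96) + (-91) = -140
Area = |Σ|/2 = 70.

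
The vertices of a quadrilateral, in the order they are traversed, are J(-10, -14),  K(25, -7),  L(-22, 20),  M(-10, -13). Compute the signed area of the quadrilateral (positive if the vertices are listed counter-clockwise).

631

Apply the shoelace (surveyor's) formula: 2A = Σ (x_i·y_{i+1} − x_{i+1}·y_i), indices taken mod 4.
J→K: (-10)(-7) − (25)(-14) = 420
K→L: (25)(20) − (-22)(-7) = 346
L→M: (-22)(-13) − (-10)(20) = 486
M→J: (-10)(-14) − (-10)(-13) = 10
Σ = 1262
Signed area = Σ/2 = 631 (positive ⇒ counter-clockwise traversal).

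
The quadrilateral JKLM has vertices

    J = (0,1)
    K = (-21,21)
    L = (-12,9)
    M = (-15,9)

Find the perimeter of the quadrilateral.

64

|JK| = √((-21)² + (20)²) = √841 = 29
|KL| = √((9)² + (-12)²) = √225 = 15
|LM| = √((-3)² + (0)²) = √9 = 3
|MJ| = √((15)² + (-8)²) = √289 = 17
Perimeter = 29 + 15 + 3 + 17 = 64.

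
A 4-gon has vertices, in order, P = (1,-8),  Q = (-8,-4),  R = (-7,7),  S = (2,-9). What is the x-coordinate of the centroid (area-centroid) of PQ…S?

Apply the shoelace formula. First the cross-terms c_i = x_i·y_{i+1} − x_{i+1}·y_i:
  -68, -84, 49, -7  ⇒  2A = -110, A = -55.
Then Σ (x_i + x_{i+1})·c_i = 1470, so x̄ = 1470 / (6·(-55)) = -49/11.

-49/11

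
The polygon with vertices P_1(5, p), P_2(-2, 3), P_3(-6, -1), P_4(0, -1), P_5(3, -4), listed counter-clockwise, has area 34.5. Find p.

1

The doubled signed area Σ (x_i y_{i+1} − x_{i+1} y_i) is linear in p.
With p=0 it equals 64; the coefficient of p is 5 (from the two edges through P_1).
So 5·p + 64 = 2·34.5 = 69 ⇒ p = 1.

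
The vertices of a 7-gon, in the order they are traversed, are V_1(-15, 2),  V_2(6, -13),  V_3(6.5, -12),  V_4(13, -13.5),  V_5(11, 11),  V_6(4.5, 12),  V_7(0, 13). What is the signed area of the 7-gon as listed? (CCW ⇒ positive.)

445.625

Apply the shoelace formula: 2A = Σ (x_i·y_{i+1} − x_{i+1}·y_i), indices taken mod 7.
V_1→V_2: (-15)(-13) − (6)(2) = 183
V_2→V_3: (6)(-12) − (6.5)(-13) = 12.5
V_3→V_4: (6.5)(-13.5) − (13)(-12) = 68.25
V_4→V_5: (13)(11) − (11)(-13.5) = 291.5
V_5→V_6: (11)(12) − (4.5)(11) = 82.5
V_6→V_7: (4.5)(13) − (0)(12) = 58.5
V_7→V_1: (0)(2) − (-15)(13) = 195
Σ = 891.25
Signed area = Σ/2 = 445.625 (positive ⇒ counter-clockwise traversal).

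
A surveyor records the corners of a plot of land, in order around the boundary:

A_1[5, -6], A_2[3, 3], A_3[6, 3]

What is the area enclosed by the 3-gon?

13.5

Apply the surveyor's formula: 2A = Σ (x_i·y_{i+1} − x_{i+1}·y_i), indices taken mod 3.
Σ = (33) + (-9) + (-51) = -27
Area = |Σ|/2 = 13.5.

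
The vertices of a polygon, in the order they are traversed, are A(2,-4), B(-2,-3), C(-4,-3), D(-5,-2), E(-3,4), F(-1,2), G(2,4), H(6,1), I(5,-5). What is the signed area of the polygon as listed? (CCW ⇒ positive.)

-65

Σ = (-14) + (-6) + (-7) + (-26) + (-2) + (-8) + (-22) + (-35) + (-10) = -130
Signed area = Σ/2 = -65 (negative ⇒ clockwise traversal).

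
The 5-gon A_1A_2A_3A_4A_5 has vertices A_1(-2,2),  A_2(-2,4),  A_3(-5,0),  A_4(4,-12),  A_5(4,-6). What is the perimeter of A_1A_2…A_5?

38

|A_1A_2| = √((0)² + (2)²) = √4 = 2
|A_2A_3| = √((-3)² + (-4)²) = √25 = 5
|A_3A_4| = √((9)² + (-12)²) = √225 = 15
|A_4A_5| = √((0)² + (6)²) = √36 = 6
|A_5A_1| = √((-6)² + (8)²) = √100 = 10
Perimeter = 2 + 5 + 15 + 6 + 10 = 38.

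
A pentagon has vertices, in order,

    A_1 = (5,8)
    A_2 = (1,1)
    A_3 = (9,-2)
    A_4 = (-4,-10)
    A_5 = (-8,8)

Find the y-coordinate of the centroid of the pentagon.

Apply the surveyor's formula. First the cross-terms c_i = x_i·y_{i+1} − x_{i+1}·y_i:
  -3, -11, -98, -112, -104  ⇒  2A = -328, A = -164.
Then Σ (y_i + y_{i+1})·c_i = -280, so ȳ = -280 / (6·(-164)) = 35/123.

35/123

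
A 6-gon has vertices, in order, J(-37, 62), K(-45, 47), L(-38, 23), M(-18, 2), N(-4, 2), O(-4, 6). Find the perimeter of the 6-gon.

154

|JK| = √((-8)² + (-15)²) = √289 = 17
|KL| = √((7)² + (-24)²) = √625 = 25
|LM| = √((20)² + (-21)²) = √841 = 29
|MN| = √((14)² + (0)²) = √196 = 14
|NO| = √((0)² + (4)²) = √16 = 4
|OJ| = √((-33)² + (56)²) = √4225 = 65
Perimeter = 17 + 25 + 29 + 14 + 4 + 65 = 154.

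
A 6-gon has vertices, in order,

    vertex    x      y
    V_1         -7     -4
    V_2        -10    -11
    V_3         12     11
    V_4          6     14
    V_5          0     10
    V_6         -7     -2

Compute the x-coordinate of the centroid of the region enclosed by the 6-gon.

185/183

Apply the shoelace formula. First the cross-terms c_i = x_i·y_{i+1} − x_{i+1}·y_i:
  37, 22, 102, 60, 70, 14  ⇒  2A = 305, A = 152.5.
Then Σ (x_i + x_{i+1})·c_i = 925, so x̄ = 925 / (6·152.5) = 185/183.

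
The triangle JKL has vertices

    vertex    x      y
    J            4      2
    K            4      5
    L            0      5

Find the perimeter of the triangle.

12

|JK| = √((0)² + (3)²) = √9 = 3
|KL| = √((-4)² + (0)²) = √16 = 4
|LJ| = √((4)² + (-3)²) = √25 = 5
Perimeter = 3 + 4 + 5 = 12.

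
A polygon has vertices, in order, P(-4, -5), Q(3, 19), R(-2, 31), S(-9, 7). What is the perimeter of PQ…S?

76

|PQ| = √((7)² + (24)²) = √625 = 25
|QR| = √((-5)² + (12)²) = √169 = 13
|RS| = √((-7)² + (-24)²) = √625 = 25
|SP| = √((5)² + (-12)²) = √169 = 13
Perimeter = 25 + 13 + 25 + 13 = 76.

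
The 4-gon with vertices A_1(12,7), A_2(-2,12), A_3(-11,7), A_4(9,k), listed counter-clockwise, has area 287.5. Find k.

The doubled signed area Σ (x_i y_{i+1} − x_{i+1} y_i) is linear in k.
With k=0 it equals 276; the coefficient of k is -23 (from the two edges through A_4).
So -23·k + 276 = 2·287.5 = 575 ⇒ k = -13.

-13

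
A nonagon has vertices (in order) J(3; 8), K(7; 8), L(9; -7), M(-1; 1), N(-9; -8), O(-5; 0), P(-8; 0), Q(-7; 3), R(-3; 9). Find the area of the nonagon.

151.5

Apply the shoelace (surveyor's) formula: 2A = Σ (x_i·y_{i+1} − x_{i+1}·y_i), indices taken mod 9.
J→K: (3)(8) − (7)(8) = -32
K→L: (7)(-7) − (9)(8) = -121
L→M: (9)(1) − (-1)(-7) = 2
M→N: (-1)(-8) − (-9)(1) = 17
N→O: (-9)(0) − (-5)(-8) = -40
O→P: (-5)(0) − (-8)(0) = 0
P→Q: (-8)(3) − (-7)(0) = -24
Q→R: (-7)(9) − (-3)(3) = -54
R→J: (-3)(8) − (3)(9) = -51
Σ = -303
Area = |Σ|/2 = 151.5.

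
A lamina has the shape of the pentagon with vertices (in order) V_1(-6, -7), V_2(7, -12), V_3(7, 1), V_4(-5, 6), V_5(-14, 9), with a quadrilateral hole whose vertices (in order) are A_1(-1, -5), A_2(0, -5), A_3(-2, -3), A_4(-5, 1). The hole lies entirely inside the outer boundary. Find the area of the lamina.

223

Outer boundary:
Apply the surveyor's formula: 2A = Σ (x_i·y_{i+1} − x_{i+1}·y_i), indices taken mod 5.
V_1→V_2: (-6)(-12) − (7)(-7) = 121
V_2→V_3: (7)(1) − (7)(-12) = 91
V_3→V_4: (7)(6) − (-5)(1) = 47
V_4→V_5: (-5)(9) − (-14)(6) = 39
V_5→V_1: (-14)(-7) − (-6)(9) = 152
Σ = 450
Area = |Σ|/2 = 225.
Hole:
Apply Gauss's area formula: 2A = Σ (x_i·y_{i+1} − x_{i+1}·y_i), indices taken mod 4.
Cross-terms: 5, -10, -17, 26  ⇒  Σ = 4
Area = |Σ|/2 = 2.
Net area = 225 − 2 = 223.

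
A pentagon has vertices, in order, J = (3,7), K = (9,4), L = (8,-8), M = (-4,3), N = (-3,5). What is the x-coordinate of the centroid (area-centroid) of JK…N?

Apply the surveyor's formula. First the cross-terms c_i = x_i·y_{i+1} − x_{i+1}·y_i:
  -51, -104, -8, -11, -36  ⇒  2A = -210, A = -105.
Then Σ (x_i + x_{i+1})·c_i = -2335, so x̄ = -2335 / (6·(-105)) = 467/126.

467/126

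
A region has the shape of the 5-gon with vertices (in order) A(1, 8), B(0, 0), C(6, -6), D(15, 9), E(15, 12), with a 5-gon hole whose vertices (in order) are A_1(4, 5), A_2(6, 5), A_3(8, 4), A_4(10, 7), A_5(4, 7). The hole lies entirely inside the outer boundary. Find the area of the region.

136.5

Outer boundary:
Apply Gauss's area formula: 2A = Σ (x_i·y_{i+1} − x_{i+1}·y_i), indices taken mod 5.
Σ = (0) + (0) + (144) + (45) + (108) = 297
Area = |Σ|/2 = 148.5.
Hole:
A_1→A_2: (4)(5) − (6)(5) = -10
A_2→A_3: (6)(4) − (8)(5) = -16
A_3→A_4: (8)(7) − (10)(4) = 16
A_4→A_5: (10)(7) − (4)(7) = 42
A_5→A_1: (4)(5) − (4)(7) = -8
Σ = 24
Area = |Σ|/2 = 12.
Net area = 148.5 − 12 = 136.5.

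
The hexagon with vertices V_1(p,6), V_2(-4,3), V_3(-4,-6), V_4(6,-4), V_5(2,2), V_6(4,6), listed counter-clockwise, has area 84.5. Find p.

The doubled signed area Σ (x_i y_{i+1} − x_{i+1} y_i) is linear in p.
With p=0 it equals 160; the coefficient of p is -3 (from the two edges through V_1).
So -3·p + 160 = 2·84.5 = 169 ⇒ p = -3.

-3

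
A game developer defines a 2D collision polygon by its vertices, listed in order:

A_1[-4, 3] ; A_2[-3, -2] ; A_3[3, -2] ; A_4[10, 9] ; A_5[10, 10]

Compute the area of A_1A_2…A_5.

78

Σ = (17) + (12) + (47) + (10) + (70) = 156
Area = |Σ|/2 = 78.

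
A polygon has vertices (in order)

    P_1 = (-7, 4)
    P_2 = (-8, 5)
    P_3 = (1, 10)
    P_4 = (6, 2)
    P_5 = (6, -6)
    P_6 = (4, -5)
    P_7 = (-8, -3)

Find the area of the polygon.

Apply Gauss's area formula: 2A = Σ (x_i·y_{i+1} − x_{i+1}·y_i), indices taken mod 7.
Σ = (-3) + (-85) + (-58) + (-48) + (-6) + (-52) + (-53) = -305
Area = |Σ|/2 = 152.5.

152.5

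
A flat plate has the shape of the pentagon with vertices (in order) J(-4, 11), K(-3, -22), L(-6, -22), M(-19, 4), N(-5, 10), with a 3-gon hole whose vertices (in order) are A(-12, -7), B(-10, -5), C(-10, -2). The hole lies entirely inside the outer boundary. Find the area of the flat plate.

Outer boundary:
Apply Gauss's area formula: 2A = Σ (x_i·y_{i+1} − x_{i+1}·y_i), indices taken mod 5.
Cross-terms: 121, -66, -442, -170, -15  ⇒  Σ = -572
Area = |Σ|/2 = 286.
Hole:
Σ = (-10) + (-30) + (46) = 6
Area = |Σ|/2 = 3.
Net area = 286 − 3 = 283.

283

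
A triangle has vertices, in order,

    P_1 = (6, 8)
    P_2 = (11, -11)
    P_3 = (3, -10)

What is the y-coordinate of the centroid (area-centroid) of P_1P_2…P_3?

-13/3

Apply Gauss's area formula. First the cross-terms c_i = x_i·y_{i+1} − x_{i+1}·y_i:
  -154, -77, 84  ⇒  2A = -147, A = -73.5.
Then Σ (y_i + y_{i+1})·c_i = 1911, so ȳ = 1911 / (6·(-73.5)) = -13/3.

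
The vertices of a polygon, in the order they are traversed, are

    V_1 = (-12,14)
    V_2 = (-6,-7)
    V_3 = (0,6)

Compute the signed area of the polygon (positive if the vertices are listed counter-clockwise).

102

Apply the shoelace (surveyor's) formula: 2A = Σ (x_i·y_{i+1} − x_{i+1}·y_i), indices taken mod 3.
Cross-terms: 168, -36, 72  ⇒  Σ = 204
Signed area = Σ/2 = 102 (positive ⇒ counter-clockwise traversal).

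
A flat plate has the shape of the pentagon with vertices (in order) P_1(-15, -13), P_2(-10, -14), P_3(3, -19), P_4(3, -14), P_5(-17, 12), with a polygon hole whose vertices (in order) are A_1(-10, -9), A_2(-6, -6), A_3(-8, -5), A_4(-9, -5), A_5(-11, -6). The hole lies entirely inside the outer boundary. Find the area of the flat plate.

Outer boundary:
Apply the surveyor's formula: 2A = Σ (x_i·y_{i+1} − x_{i+1}·y_i), indices taken mod 5.
P_1→P_2: (-15)(-14) − (-10)(-13) = 80
P_2→P_3: (-10)(-19) − (3)(-14) = 232
P_3→P_4: (3)(-14) − (3)(-19) = 15
P_4→P_5: (3)(12) − (-17)(-14) = -202
P_5→P_1: (-17)(-13) − (-15)(12) = 401
Σ = 526
Area = |Σ|/2 = 263.
Hole:
A_1→A_2: (-10)(-6) − (-6)(-9) = 6
A_2→A_3: (-6)(-5) − (-8)(-6) = -18
A_3→A_4: (-8)(-5) − (-9)(-5) = -5
A_4→A_5: (-9)(-6) − (-11)(-5) = -1
A_5→A_1: (-11)(-9) − (-10)(-6) = 39
Σ = 21
Area = |Σ|/2 = 10.5.
Net area = 263 − 10.5 = 252.5.

252.5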